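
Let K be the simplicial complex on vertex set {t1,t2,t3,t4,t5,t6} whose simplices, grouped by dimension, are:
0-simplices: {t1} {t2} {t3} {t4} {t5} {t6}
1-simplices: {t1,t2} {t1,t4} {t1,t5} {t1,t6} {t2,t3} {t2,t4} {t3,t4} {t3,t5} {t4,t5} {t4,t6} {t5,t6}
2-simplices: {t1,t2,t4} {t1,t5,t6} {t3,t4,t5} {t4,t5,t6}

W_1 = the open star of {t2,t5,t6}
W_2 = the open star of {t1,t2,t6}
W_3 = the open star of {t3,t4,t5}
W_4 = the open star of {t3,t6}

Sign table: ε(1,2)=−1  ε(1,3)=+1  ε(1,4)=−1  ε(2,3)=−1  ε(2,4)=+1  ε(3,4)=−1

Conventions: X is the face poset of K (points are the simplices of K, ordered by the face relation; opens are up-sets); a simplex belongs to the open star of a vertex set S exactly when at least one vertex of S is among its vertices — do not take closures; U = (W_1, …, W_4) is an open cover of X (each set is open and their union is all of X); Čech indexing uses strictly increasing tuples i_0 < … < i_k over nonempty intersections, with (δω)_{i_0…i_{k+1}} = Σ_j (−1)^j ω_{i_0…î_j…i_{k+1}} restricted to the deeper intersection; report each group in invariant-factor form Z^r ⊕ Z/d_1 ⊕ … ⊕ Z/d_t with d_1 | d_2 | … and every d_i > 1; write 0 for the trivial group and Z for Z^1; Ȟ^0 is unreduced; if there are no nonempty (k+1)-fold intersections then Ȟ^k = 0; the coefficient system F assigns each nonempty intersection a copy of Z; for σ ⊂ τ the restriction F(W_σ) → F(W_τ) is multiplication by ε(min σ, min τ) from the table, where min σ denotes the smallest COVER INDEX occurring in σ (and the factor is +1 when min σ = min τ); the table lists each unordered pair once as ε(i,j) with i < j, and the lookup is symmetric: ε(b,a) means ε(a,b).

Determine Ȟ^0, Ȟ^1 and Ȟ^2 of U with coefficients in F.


intersection data:
  W1={{t2},{t5},{t6},{t1,t2},{t1,t5},{t1,t6},{t2,t3},{t2,t4},{t3,t5},{t4,t5},{t4,t6},{t5,t6},{t1,t2,t4},{t1,t5,t6},{t3,t4,t5},{t4,t5,t6}} W2={{t1},{t2},{t6},{t1,t2},{t1,t4},{t1,t5},{t1,t6},{t2,t3},{t2,t4},{t4,t6},{t5,t6},{t1,t2,t4},{t1,t5,t6},{t4,t5,t6}} W3={{t3},{t4},{t5},{t1,t4},{t1,t5},{t2,t3},{t2,t4},{t3,t4},{t3,t5},{t4,t5},{t4,t6},{t5,t6},{t1,t2,t4},{t1,t5,t6},{t3,t4,t5},{t4,t5,t6}} W4={{t3},{t6},{t1,t6},{t2,t3},{t3,t4},{t3,t5},{t4,t6},{t5,t6},{t1,t5,t6},{t3,t4,t5},{t4,t5,t6}}
  W12={{t2},{t6},{t1,t2},{t1,t5},{t1,t6},{t2,t3},{t2,t4},{t4,t6},{t5,t6},{t1,t2,t4},{t1,t5,t6},{t4,t5,t6}} W13={{t5},{t1,t5},{t2,t3},{t2,t4},{t3,t5},{t4,t5},{t4,t6},{t5,t6},{t1,t2,t4},{t1,t5,t6},{t3,t4,t5},{t4,t5,t6}} W14={{t6},{t1,t6},{t2,t3},{t3,t5},{t4,t6},{t5,t6},{t1,t5,t6},{t3,t4,t5},{t4,t5,t6}} W23={{t1,t4},{t1,t5},{t2,t3},{t2,t4},{t4,t6},{t5,t6},{t1,t2,t4},{t1,t5,t6},{t4,t5,t6}} W24={{t6},{t1,t6},{t2,t3},{t4,t6},{t5,t6},{t1,t5,t6},{t4,t5,t6}} W34={{t3},{t2,t3},{t3,t4},{t3,t5},{t4,t6},{t5,t6},{t1,t5,t6},{t3,t4,t5},{t4,t5,t6}}
  W123={{t1,t5},{t2,t3},{t2,t4},{t4,t6},{t5,t6},{t1,t2,t4},{t1,t5,t6},{t4,t5,t6}} W124={{t6},{t1,t6},{t2,t3},{t4,t6},{t5,t6},{t1,t5,t6},{t4,t5,t6}} W134={{t2,t3},{t3,t5},{t4,t6},{t5,t6},{t1,t5,t6},{t3,t4,t5},{t4,t5,t6}} W234={{t2,t3},{t4,t6},{t5,t6},{t1,t5,t6},{t4,t5,t6}}
  W1234={{t2,t3},{t4,t6},{t5,t6},{t1,t5,t6},{t4,t5,t6}}
C dims 4,6,4,1; δ0: rk 3, SNF 1^3; δ1: rk 3, SNF 1^3; δ2: rk 1, SNF 1^1
Ȟ^0 = (4 − 3) − 0 = 1, so Ȟ^0 ≅ Z
Ȟ^1 = (6 − 3) − 3 = 0, so Ȟ^1 ≅ 0
Ȟ^2 = (4 − 1) − 3 = 0, so Ȟ^2 ≅ 0

Ȟ^0 = Z, Ȟ^1 = 0, Ȟ^2 = 0


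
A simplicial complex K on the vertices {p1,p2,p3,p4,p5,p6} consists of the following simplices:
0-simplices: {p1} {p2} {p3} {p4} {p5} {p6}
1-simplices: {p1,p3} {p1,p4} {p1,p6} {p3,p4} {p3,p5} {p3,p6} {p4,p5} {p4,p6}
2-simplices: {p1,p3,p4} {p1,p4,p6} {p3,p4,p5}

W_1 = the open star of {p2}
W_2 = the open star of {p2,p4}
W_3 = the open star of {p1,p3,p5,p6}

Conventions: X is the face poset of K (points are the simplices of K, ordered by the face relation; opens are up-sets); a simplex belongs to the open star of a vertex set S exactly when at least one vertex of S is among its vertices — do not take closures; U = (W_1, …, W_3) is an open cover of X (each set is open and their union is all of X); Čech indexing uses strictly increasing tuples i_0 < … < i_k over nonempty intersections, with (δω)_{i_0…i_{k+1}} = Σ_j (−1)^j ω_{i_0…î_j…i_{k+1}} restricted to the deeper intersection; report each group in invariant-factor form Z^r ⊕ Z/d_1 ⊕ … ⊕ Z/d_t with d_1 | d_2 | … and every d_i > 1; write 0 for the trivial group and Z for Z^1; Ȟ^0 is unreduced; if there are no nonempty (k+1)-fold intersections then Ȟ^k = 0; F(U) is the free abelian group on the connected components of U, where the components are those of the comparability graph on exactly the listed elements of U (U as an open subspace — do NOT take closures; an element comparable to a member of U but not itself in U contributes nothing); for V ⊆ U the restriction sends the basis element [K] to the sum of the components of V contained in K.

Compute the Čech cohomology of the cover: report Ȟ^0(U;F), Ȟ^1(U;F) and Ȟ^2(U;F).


intersection data:
  W1={{p2}} W2={{p2},{p4},{p1,p4},{p3,p4},{p4,p5},{p4,p6},{p1,p3,p4},{p1,p4,p6},{p3,p4,p5}} W3={{p1},{p3},{p5},{p6},{p1,p3},{p1,p4},{p1,p6},{p3,p4},{p3,p5},{p3,p6},{p4,p5},{p4,p6},{p1,p3,p4},{p1,p4,p6},{p3,p4,p5}}
  W12={{p2}} W23={{p1,p4},{p3,p4},{p4,p5},{p4,p6},{p1,p3,p4},{p1,p4,p6},{p3,p4,p5}}
components per intersection:
  W1: {{p2}}
  W2: {{p2}} {{p4},{p1,p4},{p3,p4},{p4,p5},{p4,p6},{p1,p3,p4},{p1,p4,p6},{p3,p4,p5}}
  W3: {{p1},{p3},{p5},{p6},{p1,p3},{p1,p4},{p1,p6},{p3,p4},{p3,p5},{p3,p6},{p4,p5},{p4,p6},{p1,p3,p4},{p1,p4,p6},{p3,p4,p5}}
  W12: {{p2}}
  W23: {{p1,p4},{p3,p4},{p4,p5},{p4,p6},{p1,p3,p4},{p1,p4,p6},{p3,p4,p5}}
C dims 4,2; δ0: rk 2, SNF 1^2
Ȟ^0 = (4 − 2) − 0 = 2, so Ȟ^0 ≅ Z^2
Ȟ^1 = (2 − 0) − 2 = 0, so Ȟ^1 ≅ 0
Ȟ^2 = (0 − 0) − 0 = 0, so Ȟ^2 ≅ 0

Ȟ^0(U;F) ≅ Z^2, Ȟ^1(U;F) ≅ 0, Ȟ^2(U;F) ≅ 0


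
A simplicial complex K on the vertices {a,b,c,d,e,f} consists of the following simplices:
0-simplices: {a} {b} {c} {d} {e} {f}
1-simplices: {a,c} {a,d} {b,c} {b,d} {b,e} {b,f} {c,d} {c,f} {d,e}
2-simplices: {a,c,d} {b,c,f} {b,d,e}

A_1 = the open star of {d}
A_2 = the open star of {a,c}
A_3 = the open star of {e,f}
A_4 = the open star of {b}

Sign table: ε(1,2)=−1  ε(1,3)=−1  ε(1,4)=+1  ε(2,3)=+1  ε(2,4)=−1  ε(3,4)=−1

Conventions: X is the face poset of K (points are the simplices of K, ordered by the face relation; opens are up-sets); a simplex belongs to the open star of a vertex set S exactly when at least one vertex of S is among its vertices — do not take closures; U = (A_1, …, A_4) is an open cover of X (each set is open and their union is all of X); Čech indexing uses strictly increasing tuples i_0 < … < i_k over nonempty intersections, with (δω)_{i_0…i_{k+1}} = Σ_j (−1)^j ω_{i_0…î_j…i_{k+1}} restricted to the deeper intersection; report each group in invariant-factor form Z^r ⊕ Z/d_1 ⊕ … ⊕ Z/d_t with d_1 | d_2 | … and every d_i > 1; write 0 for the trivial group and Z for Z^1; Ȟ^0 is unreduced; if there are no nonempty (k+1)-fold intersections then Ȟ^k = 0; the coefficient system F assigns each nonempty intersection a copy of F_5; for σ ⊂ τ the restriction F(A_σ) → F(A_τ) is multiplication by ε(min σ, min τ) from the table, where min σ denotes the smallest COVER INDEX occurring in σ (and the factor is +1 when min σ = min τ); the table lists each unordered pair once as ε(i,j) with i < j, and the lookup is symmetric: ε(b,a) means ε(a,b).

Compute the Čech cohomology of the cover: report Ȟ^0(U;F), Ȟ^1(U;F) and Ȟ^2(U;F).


Ȟ^0 ≅ Z/5; Ȟ^1 ≅ Z/5; Ȟ^2 ≅ 0

cover nerve:
  A1={{d},{a,d},{b,d},{c,d},{d,e},{a,c,d},{b,d,e}} A2={{a},{c},{a,c},{a,d},{b,c},{c,d},{c,f},{a,c,d},{b,c,f}} A3={{e},{f},{b,e},{b,f},{c,f},{d,e},{b,c,f},{b,d,e}} A4={{b},{b,c},{b,d},{b,e},{b,f},{b,c,f},{b,d,e}}
  A12={{a,d},{c,d},{a,c,d}} A13={{d,e},{b,d,e}} A14={{b,d},{b,d,e}} A23={{c,f},{b,c,f}} A24={{b,c},{b,c,f}} A34={{b,e},{b,f},{b,c,f},{b,d,e}}
  A134={{b,d,e}} A234={{b,c,f}}
C dims 4,6,2; δ0: rk_F5 3; δ1: rk_F5 2
Ȟ^0: (4−3)−0=1 ⇒ Z/5
Ȟ^1: (6−2)−3=1 ⇒ Z/5
Ȟ^2: (2−0)−2=0 ⇒ 0


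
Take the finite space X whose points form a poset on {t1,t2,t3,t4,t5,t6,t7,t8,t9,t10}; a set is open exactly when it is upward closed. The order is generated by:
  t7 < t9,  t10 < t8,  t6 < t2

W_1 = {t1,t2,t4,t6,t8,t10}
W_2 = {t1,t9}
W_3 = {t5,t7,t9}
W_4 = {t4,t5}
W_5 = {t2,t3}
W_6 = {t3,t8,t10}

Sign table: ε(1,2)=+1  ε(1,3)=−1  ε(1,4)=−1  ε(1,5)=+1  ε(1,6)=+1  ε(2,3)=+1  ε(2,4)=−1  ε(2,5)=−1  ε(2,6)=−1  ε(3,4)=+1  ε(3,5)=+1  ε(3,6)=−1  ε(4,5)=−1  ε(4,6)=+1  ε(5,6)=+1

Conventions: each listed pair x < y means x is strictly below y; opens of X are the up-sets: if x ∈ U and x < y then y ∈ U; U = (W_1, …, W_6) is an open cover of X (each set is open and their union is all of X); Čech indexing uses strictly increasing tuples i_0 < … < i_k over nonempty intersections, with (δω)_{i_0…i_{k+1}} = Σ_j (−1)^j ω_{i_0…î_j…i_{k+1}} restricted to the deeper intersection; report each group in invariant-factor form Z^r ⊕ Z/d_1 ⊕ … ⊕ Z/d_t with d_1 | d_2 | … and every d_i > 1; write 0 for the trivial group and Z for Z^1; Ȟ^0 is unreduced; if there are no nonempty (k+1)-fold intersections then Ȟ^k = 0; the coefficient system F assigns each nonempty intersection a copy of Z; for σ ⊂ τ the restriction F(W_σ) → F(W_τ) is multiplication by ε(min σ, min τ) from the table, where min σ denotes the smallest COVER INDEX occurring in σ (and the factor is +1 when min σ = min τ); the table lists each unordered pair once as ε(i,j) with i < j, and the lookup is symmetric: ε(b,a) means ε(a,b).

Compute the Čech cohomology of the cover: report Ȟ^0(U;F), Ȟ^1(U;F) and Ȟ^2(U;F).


Ȟ^0(U;F) ≅ 0,  Ȟ^1(U;F) ≅ Z ⊕ Z/2,  Ȟ^2(U;F) ≅ 0

nonempty intersections:
  W12={t1} W14={t4} W15={t2} W16={t8,t10} W23={t9} W34={t5} W56={t3}
C dims 6,7; δ0: rk 6, SNF 1^5·2
Ȟ^0: (6−6)−0=0 ⇒ 0
Ȟ^1: (7−0)−6=1 plus torsion [2] ⇒ Z ⊕ Z/2
Ȟ^2: (0−0)−0=0 ⇒ 0


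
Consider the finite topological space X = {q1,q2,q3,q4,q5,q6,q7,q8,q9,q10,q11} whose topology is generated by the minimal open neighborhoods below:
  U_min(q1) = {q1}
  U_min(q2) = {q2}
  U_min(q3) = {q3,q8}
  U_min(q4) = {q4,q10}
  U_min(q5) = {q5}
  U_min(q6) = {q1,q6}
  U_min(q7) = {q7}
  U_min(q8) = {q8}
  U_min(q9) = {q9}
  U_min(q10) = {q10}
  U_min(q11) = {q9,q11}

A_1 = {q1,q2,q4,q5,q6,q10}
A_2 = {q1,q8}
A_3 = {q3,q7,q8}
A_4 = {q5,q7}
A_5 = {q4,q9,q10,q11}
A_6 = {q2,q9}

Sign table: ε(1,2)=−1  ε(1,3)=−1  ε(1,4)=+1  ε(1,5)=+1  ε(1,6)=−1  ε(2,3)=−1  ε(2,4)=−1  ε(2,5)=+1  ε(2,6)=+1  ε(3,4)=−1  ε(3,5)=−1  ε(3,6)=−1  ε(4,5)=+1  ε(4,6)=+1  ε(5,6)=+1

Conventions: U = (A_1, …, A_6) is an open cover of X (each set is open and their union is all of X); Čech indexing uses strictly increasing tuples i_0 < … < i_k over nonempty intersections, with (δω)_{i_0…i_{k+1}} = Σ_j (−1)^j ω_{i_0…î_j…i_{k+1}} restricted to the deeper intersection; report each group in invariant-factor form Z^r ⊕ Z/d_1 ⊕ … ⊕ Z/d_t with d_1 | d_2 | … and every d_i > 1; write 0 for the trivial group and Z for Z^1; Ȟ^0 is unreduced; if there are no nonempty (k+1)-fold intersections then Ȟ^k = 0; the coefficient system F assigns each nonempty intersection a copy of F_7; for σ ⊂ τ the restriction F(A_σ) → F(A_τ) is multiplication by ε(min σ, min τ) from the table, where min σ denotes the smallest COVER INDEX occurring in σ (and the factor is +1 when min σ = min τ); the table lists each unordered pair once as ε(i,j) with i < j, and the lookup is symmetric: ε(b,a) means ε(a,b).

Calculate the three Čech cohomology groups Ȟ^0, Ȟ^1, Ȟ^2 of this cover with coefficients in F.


nerve simplices:
  A12={q1} A14={q5} A15={q4,q10} A16={q2} A23={q8} A34={q7} A56={q9}
C dims 6,7; δ0: rk_F7 6
degree 0: 6−6−0 = 0 → Ȟ^0 ≅ 0
degree 1: 7−0−6 = 1 → Ȟ^1 ≅ Z/7
degree 2: 0−0−0 = 0 → Ȟ^2 ≅ 0

Ȟ^0 ≅ 0, Ȟ^1 ≅ Z/7, Ȟ^2 ≅ 0


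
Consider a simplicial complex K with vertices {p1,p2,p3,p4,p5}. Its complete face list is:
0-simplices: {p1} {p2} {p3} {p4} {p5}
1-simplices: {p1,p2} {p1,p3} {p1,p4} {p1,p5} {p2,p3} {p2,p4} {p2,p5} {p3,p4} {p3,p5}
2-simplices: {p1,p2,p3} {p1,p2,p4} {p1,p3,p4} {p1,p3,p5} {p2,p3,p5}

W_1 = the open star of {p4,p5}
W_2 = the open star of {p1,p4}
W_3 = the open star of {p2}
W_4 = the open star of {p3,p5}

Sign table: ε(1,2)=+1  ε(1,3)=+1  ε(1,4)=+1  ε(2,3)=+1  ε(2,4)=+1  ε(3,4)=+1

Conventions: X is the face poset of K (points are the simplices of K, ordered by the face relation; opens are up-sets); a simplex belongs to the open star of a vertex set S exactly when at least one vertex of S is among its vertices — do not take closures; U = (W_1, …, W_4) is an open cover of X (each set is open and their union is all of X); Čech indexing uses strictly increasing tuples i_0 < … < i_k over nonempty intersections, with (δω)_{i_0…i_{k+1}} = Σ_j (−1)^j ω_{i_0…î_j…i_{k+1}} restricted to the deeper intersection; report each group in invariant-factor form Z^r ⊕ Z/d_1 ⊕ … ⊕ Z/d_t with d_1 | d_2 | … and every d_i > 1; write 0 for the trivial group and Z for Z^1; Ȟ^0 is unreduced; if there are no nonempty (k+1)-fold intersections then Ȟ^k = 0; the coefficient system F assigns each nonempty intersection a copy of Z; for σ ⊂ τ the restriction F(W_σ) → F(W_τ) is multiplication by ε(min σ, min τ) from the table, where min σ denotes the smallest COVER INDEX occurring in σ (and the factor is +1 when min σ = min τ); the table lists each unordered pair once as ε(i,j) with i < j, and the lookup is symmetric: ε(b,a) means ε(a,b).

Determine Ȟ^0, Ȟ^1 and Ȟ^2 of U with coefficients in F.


nerve simplices:
  W1={{p4},{p5},{p1,p4},{p1,p5},{p2,p4},{p2,p5},{p3,p4},{p3,p5},{p1,p2,p4},{p1,p3,p4},{p1,p3,p5},{p2,p3,p5}} W2={{p1},{p4},{p1,p2},{p1,p3},{p1,p4},{p1,p5},{p2,p4},{p3,p4},{p1,p2,p3},{p1,p2,p4},{p1,p3,p4},{p1,p3,p5}} W3={{p2},{p1,p2},{p2,p3},{p2,p4},{p2,p5},{p1,p2,p3},{p1,p2,p4},{p2,p3,p5}} W4={{p3},{p5},{p1,p3},{p1,p5},{p2,p3},{p2,p5},{p3,p4},{p3,p5},{p1,p2,p3},{p1,p3,p4},{p1,p3,p5},{p2,p3,p5}}
  W12={{p4},{p1,p4},{p1,p5},{p2,p4},{p3,p4},{p1,p2,p4},{p1,p3,p4},{p1,p3,p5}} W13={{p2,p4},{p2,p5},{p1,p2,p4},{p2,p3,p5}} W14={{p5},{p1,p5},{p2,p5},{p3,p4},{p3,p5},{p1,p3,p4},{p1,p3,p5},{p2,p3,p5}} W23={{p1,p2},{p2,p4},{p1,p2,p3},{p1,p2,p4}} W24={{p1,p3},{p1,p5},{p3,p4},{p1,p2,p3},{p1,p3,p4},{p1,p3,p5}} W34={{p2,p3},{p2,p5},{p1,p2,p3},{p2,p3,p5}}
  W123={{p2,p4},{p1,p2,p4}} W124={{p1,p5},{p3,p4},{p1,p3,p4},{p1,p3,p5}} W134={{p2,p5},{p2,p3,p5}} W234={{p1,p2,p3}}
C dims 4,6,4; δ0: rk 3, SNF 1^3; δ1: rk 3, SNF 1^3
degree 0: 4−3−0 = 1 → Ȟ^0 ≅ Z
degree 1: 6−3−3 = 0 → Ȟ^1 ≅ 0
degree 2: 4−0−3 = 1 → Ȟ^2 ≅ Z

Ȟ^0(U;F) ≅ Z, Ȟ^1(U;F) ≅ 0, Ȟ^2(U;F) ≅ Z


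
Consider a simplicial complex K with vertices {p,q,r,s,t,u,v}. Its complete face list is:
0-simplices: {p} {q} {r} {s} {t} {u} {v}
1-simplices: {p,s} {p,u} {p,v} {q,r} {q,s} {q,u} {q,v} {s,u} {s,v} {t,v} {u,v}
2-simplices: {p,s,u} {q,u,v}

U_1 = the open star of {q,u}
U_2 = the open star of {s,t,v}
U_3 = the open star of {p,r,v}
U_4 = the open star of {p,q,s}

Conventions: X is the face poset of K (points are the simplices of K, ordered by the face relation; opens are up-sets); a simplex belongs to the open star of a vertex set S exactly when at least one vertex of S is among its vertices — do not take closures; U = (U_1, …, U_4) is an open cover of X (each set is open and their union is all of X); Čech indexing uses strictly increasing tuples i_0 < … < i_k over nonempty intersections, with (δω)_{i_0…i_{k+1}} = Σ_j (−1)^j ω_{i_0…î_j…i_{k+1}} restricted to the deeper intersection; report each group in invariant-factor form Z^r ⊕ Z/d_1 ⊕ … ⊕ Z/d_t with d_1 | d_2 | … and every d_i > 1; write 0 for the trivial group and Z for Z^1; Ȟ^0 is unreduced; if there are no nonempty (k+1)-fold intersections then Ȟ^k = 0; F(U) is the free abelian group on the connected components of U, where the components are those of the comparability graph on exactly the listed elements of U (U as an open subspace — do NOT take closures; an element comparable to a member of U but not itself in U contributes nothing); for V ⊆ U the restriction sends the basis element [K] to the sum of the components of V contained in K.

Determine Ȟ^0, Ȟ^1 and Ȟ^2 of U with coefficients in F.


nonempty intersections:
  U1={{q},{u},{p,u},{q,r},{q,s},{q,u},{q,v},{s,u},{u,v},{p,s,u},{q,u,v}} U2={{s},{t},{v},{p,s},{p,v},{q,s},{q,v},{s,u},{s,v},{t,v},{u,v},{p,s,u},{q,u,v}} U3={{p},{r},{v},{p,s},{p,u},{p,v},{q,r},{q,v},{s,v},{t,v},{u,v},{p,s,u},{q,u,v}} U4={{p},{q},{s},{p,s},{p,u},{p,v},{q,r},{q,s},{q,u},{q,v},{s,u},{s,v},{p,s,u},{q,u,v}}
  U12={{q,s},{q,v},{s,u},{u,v},{p,s,u},{q,u,v}} U13={{p,u},{q,r},{q,v},{u,v},{p,s,u},{q,u,v}} U14={{q},{p,u},{q,r},{q,s},{q,u},{q,v},{s,u},{p,s,u},{q,u,v}} U23={{v},{p,s},{p,v},{q,v},{s,v},{t,v},{u,v},{p,s,u},{q,u,v}} U24={{s},{p,s},{p,v},{q,s},{q,v},{s,u},{s,v},{p,s,u},{q,u,v}} U34={{p},{p,s},{p,u},{p,v},{q,r},{q,v},{s,v},{p,s,u},{q,u,v}}
  U123={{q,v},{u,v},{p,s,u},{q,u,v}} U124={{q,s},{q,v},{s,u},{p,s,u},{q,u,v}} U134={{p,u},{q,r},{q,v},{p,s,u},{q,u,v}} U234={{p,s},{p,v},{q,v},{s,v},{p,s,u},{q,u,v}}
  U1234={{q,v},{p,s,u},{q,u,v}}
components per intersection:
  U1: {{q},{u},{p,u},{q,r},{q,s},{q,u},{q,v},{s,u},{u,v},{p,s,u},{q,u,v}}
  U2: {{s},{t},{v},{p,s},{p,v},{q,s},{q,v},{s,u},{s,v},{t,v},{u,v},{p,s,u},{q,u,v}}
  U3: {{p},{v},{p,s},{p,u},{p,v},{q,v},{s,v},{t,v},{u,v},{p,s,u},{q,u,v}} {{r},{q,r}}
  U4: {{p},{q},{s},{p,s},{p,u},{p,v},{q,r},{q,s},{q,u},{q,v},{s,u},{s,v},{p,s,u},{q,u,v}}
  U12: {{q,s}} {{q,v},{u,v},{q,u,v}} {{s,u},{p,s,u}}
  U13: {{p,u},{p,s,u}} {{q,r}} {{q,v},{u,v},{q,u,v}}
  U14: {{q},{q,r},{q,s},{q,u},{q,v},{q,u,v}} {{p,u},{s,u},{p,s,u}}
  U23: {{v},{p,v},{q,v},{s,v},{t,v},{u,v},{q,u,v}} {{p,s},{p,s,u}}
  U24: {{s},{p,s},{q,s},{s,u},{s,v},{p,s,u}} {{p,v}} {{q,v},{q,u,v}}
  U34: {{p},{p,s},{p,u},{p,v},{p,s,u}} {{q,r}} {{q,v},{q,u,v}} {{s,v}}
  U123: {{q,v},{u,v},{q,u,v}} {{p,s,u}}
  U124: {{q,s}} {{q,v},{q,u,v}} {{s,u},{p,s,u}}
  U134: {{p,u},{p,s,u}} {{q,r}} {{q,v},{q,u,v}}
  U234: {{p,s},{p,s,u}} {{p,v}} {{q,v},{q,u,v}} {{s,v}}
  U1234: {{q,v},{q,u,v}} {{p,s,u}}
C dims 5,17,12,2; δ0: rk 4, SNF 1^4; δ1: rk 10, SNF 1^10; δ2: rk 2, SNF 1^2
Ȟ^0: (5−4)−0=1 ⇒ Z
Ȟ^1: (17−10)−4=3 ⇒ Z^3
Ȟ^2: (12−2)−10=0 ⇒ 0

Ȟ^0 ≅ Z, Ȟ^1 ≅ Z^3 and Ȟ^2 ≅ 0


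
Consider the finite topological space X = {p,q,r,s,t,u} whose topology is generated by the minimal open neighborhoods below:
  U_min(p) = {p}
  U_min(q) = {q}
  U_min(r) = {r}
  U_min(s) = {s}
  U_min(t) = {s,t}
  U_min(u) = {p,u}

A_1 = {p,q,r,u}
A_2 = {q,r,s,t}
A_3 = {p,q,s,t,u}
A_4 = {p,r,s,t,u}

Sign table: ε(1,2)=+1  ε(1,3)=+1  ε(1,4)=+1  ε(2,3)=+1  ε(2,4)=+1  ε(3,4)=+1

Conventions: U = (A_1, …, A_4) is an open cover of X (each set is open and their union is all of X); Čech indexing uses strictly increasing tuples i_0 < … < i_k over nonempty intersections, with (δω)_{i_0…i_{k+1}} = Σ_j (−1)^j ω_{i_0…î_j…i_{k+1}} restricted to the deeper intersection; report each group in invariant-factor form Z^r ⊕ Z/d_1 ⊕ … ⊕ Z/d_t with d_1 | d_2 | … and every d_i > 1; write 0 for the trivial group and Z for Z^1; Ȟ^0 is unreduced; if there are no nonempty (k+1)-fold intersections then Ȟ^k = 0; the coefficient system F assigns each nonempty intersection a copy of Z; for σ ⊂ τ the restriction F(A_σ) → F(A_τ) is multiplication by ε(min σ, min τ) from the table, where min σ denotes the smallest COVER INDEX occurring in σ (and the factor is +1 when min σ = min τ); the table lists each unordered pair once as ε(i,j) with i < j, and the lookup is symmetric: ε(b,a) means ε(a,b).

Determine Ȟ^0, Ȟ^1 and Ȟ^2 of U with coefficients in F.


intersection data:
  A12={q,r} A13={p,q,u} A14={p,r,u} A23={q,s,t} A24={r,s,t} A34={p,s,t,u}
  A123={q} A124={r} A134={p,u} A234={s,t}
C dims 4,6,4; δ0: rk 3, SNF 1^3; δ1: rk 3, SNF 1^3
Ȟ^0 = (4 − 3) − 0 = 1, so Ȟ^0 ≅ Z
Ȟ^1 = (6 − 3) − 3 = 0, so Ȟ^1 ≅ 0
Ȟ^2 = (4 − 0) − 3 = 1, so Ȟ^2 ≅ Z

Ȟ^0(U;F) ≅ Z,  Ȟ^1(U;F) ≅ 0,  Ȟ^2(U;F) ≅ Z


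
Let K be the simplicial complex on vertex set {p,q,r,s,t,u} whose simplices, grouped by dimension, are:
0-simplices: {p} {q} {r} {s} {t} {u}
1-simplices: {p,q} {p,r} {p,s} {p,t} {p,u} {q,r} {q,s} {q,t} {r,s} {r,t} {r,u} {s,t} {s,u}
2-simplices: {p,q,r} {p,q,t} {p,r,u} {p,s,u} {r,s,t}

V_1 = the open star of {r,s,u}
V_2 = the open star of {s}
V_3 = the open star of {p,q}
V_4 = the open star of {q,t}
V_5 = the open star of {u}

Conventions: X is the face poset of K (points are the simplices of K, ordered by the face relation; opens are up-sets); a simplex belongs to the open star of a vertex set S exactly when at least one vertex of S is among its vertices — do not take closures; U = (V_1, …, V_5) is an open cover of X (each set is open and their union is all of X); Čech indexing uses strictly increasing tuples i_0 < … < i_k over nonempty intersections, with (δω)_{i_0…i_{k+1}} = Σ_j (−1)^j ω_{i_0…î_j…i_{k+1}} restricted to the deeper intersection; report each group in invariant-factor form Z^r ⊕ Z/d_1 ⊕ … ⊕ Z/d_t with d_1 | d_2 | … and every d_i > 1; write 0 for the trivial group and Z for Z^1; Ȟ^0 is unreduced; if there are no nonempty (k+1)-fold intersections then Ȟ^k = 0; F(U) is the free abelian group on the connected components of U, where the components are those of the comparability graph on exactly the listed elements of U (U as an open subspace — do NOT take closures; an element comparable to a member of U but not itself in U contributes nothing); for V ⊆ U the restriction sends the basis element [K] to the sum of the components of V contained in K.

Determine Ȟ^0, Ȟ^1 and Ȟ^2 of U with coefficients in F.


Ȟ^0(U;F) ≅ Z, Ȟ^1(U;F) ≅ Z^2 and Ȟ^2(U;F) ≅ 0

cover nerve:
  V1={{r},{s},{u},{p,r},{p,s},{p,u},{q,r},{q,s},{r,s},{r,t},{r,u},{s,t},{s,u},{p,q,r},{p,r,u},{p,s,u},{r,s,t}} V2={{s},{p,s},{q,s},{r,s},{s,t},{s,u},{p,s,u},{r,s,t}} V3={{p},{q},{p,q},{p,r},{p,s},{p,t},{p,u},{q,r},{q,s},{q,t},{p,q,r},{p,q,t},{p,r,u},{p,s,u}} V4={{q},{t},{p,q},{p,t},{q,r},{q,s},{q,t},{r,t},{s,t},{p,q,r},{p,q,t},{r,s,t}} V5={{u},{p,u},{r,u},{s,u},{p,r,u},{p,s,u}}
  V12={{s},{p,s},{q,s},{r,s},{s,t},{s,u},{p,s,u},{r,s,t}} V13={{p,r},{p,s},{p,u},{q,r},{q,s},{p,q,r},{p,r,u},{p,s,u}} V14={{q,r},{q,s},{r,t},{s,t},{p,q,r},{r,s,t}} V15={{u},{p,u},{r,u},{s,u},{p,r,u},{p,s,u}} V23={{p,s},{q,s},{p,s,u}} V24={{q,s},{s,t},{r,s,t}} V25={{s,u},{p,s,u}} V34={{q},{p,q},{p,t},{q,r},{q,s},{q,t},{p,q,r},{p,q,t}} V35={{p,u},{p,r,u},{p,s,u}}
  V123={{p,s},{q,s},{p,s,u}} V124={{q,s},{s,t},{r,s,t}} V125={{s,u},{p,s,u}} V134={{q,r},{q,s},{p,q,r}} V135={{p,u},{p,r,u},{p,s,u}} V234={{q,s}} V235={{p,s,u}}
  V1234={{q,s}} V1235={{p,s,u}}
components per intersection:
  V1: {{r},{s},{u},{p,r},{p,s},{p,u},{q,r},{q,s},{r,s},{r,t},{r,u},{s,t},{s,u},{p,q,r},{p,r,u},{p,s,u},{r,s,t}}
  V2: {{s},{p,s},{q,s},{r,s},{s,t},{s,u},{p,s,u},{r,s,t}}
  V3: {{p},{q},{p,q},{p,r},{p,s},{p,t},{p,u},{q,r},{q,s},{q,t},{p,q,r},{p,q,t},{p,r,u},{p,s,u}}
  V4: {{q},{t},{p,q},{p,t},{q,r},{q,s},{q,t},{r,t},{s,t},{p,q,r},{p,q,t},{r,s,t}}
  V5: {{u},{p,u},{r,u},{s,u},{p,r,u},{p,s,u}}
  V12: {{s},{p,s},{q,s},{r,s},{s,t},{s,u},{p,s,u},{r,s,t}}
  V13: {{p,r},{p,s},{p,u},{q,r},{p,q,r},{p,r,u},{p,s,u}} {{q,s}}
  V14: {{q,r},{p,q,r}} {{q,s}} {{r,t},{s,t},{r,s,t}}
  V15: {{u},{p,u},{r,u},{s,u},{p,r,u},{p,s,u}}
  V23: {{p,s},{p,s,u}} {{q,s}}
  V24: {{q,s}} {{s,t},{r,s,t}}
  V25: {{s,u},{p,s,u}}
  V34: {{q},{p,q},{p,t},{q,r},{q,s},{q,t},{p,q,r},{p,q,t}}
  V35: {{p,u},{p,r,u},{p,s,u}}
  V123: {{p,s},{p,s,u}} {{q,s}}
  V124: {{q,s}} {{s,t},{r,s,t}}
  V125: {{s,u},{p,s,u}}
  V134: {{q,r},{p,q,r}} {{q,s}}
  V135: {{p,u},{p,r,u},{p,s,u}}
  V234: {{q,s}}
  V235: {{p,s,u}}
  V1234: {{q,s}}
  V1235: {{p,s,u}}
C dims 5,14,10,2; δ0: rk 4, SNF 1^4; δ1: rk 8, SNF 1^8; δ2: rk 2, SNF 1^2
Ȟ^0: (5−4)−0=1 ⇒ Z
Ȟ^1: (14−8)−4=2 ⇒ Z^2
Ȟ^2: (10−2)−8=0 ⇒ 0


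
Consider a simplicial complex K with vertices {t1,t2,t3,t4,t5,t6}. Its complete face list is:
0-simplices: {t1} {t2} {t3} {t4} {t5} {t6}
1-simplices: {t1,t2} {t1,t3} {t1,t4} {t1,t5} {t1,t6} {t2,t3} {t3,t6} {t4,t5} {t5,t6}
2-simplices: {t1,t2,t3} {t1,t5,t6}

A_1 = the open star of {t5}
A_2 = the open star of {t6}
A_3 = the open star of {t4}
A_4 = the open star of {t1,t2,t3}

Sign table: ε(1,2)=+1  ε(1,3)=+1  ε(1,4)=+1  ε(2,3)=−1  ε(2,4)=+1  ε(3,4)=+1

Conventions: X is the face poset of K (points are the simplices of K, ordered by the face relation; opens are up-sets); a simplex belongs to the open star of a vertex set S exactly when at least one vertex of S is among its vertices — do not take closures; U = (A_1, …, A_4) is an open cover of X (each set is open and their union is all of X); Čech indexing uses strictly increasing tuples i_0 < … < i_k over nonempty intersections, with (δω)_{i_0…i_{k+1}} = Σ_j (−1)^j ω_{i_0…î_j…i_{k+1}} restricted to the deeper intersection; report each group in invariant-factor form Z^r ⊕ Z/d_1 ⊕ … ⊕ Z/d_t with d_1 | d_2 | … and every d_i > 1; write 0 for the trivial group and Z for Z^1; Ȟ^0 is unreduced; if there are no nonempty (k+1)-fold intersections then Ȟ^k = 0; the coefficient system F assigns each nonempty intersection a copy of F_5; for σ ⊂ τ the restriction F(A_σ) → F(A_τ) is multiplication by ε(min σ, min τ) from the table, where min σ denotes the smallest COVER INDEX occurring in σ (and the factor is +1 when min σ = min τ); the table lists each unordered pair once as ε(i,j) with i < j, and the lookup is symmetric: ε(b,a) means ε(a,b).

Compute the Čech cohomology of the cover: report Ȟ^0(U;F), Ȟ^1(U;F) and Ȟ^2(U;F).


Ȟ^0 ≅ Z/5,  Ȟ^1 ≅ Z/5,  Ȟ^2 ≅ 0

nonempty intersections:
  A1={{t5},{t1,t5},{t4,t5},{t5,t6},{t1,t5,t6}} A2={{t6},{t1,t6},{t3,t6},{t5,t6},{t1,t5,t6}} A3={{t4},{t1,t4},{t4,t5}} A4={{t1},{t2},{t3},{t1,t2},{t1,t3},{t1,t4},{t1,t5},{t1,t6},{t2,t3},{t3,t6},{t1,t2,t3},{t1,t5,t6}}
  A12={{t5,t6},{t1,t5,t6}} A13={{t4,t5}} A14={{t1,t5},{t1,t5,t6}} A24={{t1,t6},{t3,t6},{t1,t5,t6}} A34={{t1,t4}}
  A124={{t1,t5,t6}}
C dims 4,5,1; δ0: rk_F5 3; δ1: rk_F5 1
Ȟ^0: (4−3)−0=1 ⇒ Z/5
Ȟ^1: (5−1)−3=1 ⇒ Z/5
Ȟ^2: (1−0)−1=0 ⇒ 0


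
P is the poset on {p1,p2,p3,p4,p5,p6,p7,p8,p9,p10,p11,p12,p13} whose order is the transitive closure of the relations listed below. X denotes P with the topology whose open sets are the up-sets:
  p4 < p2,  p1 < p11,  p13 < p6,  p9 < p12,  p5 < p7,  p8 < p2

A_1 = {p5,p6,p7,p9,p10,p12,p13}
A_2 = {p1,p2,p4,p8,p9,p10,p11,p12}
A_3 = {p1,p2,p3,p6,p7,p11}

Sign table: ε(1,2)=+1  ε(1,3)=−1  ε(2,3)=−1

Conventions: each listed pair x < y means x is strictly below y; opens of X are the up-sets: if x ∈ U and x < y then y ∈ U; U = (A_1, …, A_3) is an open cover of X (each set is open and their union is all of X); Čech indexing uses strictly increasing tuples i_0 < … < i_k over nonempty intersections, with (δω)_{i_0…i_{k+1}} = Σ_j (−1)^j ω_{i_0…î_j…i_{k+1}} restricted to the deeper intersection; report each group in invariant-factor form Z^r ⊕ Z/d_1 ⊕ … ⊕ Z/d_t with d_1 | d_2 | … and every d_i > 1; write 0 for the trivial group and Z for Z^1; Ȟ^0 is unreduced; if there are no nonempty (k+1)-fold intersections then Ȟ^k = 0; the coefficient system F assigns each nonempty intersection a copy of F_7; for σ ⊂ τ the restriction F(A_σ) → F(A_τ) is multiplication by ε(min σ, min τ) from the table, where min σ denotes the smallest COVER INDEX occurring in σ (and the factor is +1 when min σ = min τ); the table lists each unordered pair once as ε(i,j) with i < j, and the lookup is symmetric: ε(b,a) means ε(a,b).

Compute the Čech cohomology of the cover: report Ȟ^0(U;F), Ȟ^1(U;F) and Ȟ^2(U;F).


nonempty overlaps:
  A12={p9,p10,p12} A13={p6,p7} A23={p1,p2,p11}
C dims 3,3; δ0: rk_F7 2
degree 0: 3−2−0 = 1 → Ȟ^0 ≅ Z/7
degree 1: 3−0−2 = 1 → Ȟ^1 ≅ Z/7
degree 2: 0−0−0 = 0 → Ȟ^2 ≅ 0

Ȟ^0(U;F) ≅ Z/7, Ȟ^1(U;F) ≅ Z/7 and Ȟ^2(U;F) ≅ 0


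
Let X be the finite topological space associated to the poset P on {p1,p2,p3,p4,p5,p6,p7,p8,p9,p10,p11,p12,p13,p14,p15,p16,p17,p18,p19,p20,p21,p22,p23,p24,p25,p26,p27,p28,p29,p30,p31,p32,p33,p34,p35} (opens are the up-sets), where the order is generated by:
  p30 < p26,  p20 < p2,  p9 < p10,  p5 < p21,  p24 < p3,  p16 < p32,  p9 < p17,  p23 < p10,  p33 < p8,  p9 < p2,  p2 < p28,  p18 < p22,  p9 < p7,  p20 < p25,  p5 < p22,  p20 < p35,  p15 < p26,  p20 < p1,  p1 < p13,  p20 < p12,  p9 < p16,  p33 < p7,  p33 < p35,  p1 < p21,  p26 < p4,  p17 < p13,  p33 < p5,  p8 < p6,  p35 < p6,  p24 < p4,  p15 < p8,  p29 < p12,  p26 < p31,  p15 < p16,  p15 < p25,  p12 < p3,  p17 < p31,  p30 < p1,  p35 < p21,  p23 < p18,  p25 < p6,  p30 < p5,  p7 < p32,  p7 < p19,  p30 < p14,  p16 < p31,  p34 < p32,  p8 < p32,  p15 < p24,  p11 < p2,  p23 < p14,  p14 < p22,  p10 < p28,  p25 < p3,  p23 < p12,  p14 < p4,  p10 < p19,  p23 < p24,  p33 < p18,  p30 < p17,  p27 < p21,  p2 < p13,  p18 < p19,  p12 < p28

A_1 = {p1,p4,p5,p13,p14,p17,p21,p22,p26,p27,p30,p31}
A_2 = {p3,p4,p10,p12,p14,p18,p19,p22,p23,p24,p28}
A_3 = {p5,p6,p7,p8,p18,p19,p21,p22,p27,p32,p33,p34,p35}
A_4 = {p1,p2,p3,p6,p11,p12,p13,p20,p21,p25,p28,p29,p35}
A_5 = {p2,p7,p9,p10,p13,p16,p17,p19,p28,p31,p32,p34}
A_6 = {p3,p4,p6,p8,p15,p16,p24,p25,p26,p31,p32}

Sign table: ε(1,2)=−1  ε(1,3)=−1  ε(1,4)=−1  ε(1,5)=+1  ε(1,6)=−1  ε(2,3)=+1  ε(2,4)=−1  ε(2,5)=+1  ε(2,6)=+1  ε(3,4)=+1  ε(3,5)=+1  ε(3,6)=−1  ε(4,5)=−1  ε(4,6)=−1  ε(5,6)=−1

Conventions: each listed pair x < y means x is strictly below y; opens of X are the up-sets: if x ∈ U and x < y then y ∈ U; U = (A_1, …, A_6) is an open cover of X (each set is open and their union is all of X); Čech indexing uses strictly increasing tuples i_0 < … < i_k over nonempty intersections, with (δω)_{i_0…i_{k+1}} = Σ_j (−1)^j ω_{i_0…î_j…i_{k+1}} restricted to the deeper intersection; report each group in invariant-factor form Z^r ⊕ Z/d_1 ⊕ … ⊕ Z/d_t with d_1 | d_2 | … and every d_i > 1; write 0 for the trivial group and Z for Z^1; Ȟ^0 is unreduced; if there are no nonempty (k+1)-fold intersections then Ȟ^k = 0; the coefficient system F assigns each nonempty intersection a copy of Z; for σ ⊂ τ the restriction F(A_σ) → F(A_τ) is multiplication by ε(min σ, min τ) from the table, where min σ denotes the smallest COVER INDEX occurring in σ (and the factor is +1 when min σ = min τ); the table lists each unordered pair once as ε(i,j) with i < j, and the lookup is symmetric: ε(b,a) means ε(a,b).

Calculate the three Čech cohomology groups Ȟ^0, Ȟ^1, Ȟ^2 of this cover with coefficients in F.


nonempty intersections:
  A12={p4,p14,p22} A13={p5,p21,p22,p27} A14={p1,p13,p21} A15={p13,p17,p31} A16={p4,p26,p31} A23={p18,p19,p22} A24={p3,p12,p28} A25={p10,p19,p28} A26={p3,p4,p24} A34={p6,p21,p35} A35={p7,p19,p32,p34} A36={p6,p8,p32} A45={p2,p13,p28} A46={p3,p6,p25} A56={p16,p31,p32}
  A123={p22} A126={p4} A134={p21} A145={p13} A156={p31} A235={p19} A245={p28} A246={p3} A346={p6} A356={p32}
C dims 6,15,10; δ0: rk 6, SNF 1^5·2; δ1: rk 9, SNF 1^9
Ȟ^0: (6−6)−0=0 ⇒ 0
Ȟ^1: (15−9)−6=0 plus torsion [2] ⇒ Z/2
Ȟ^2: (10−0)−9=1 ⇒ Z

Ȟ^0 ≅ 0; Ȟ^1 ≅ Z/2; Ȟ^2 ≅ Z


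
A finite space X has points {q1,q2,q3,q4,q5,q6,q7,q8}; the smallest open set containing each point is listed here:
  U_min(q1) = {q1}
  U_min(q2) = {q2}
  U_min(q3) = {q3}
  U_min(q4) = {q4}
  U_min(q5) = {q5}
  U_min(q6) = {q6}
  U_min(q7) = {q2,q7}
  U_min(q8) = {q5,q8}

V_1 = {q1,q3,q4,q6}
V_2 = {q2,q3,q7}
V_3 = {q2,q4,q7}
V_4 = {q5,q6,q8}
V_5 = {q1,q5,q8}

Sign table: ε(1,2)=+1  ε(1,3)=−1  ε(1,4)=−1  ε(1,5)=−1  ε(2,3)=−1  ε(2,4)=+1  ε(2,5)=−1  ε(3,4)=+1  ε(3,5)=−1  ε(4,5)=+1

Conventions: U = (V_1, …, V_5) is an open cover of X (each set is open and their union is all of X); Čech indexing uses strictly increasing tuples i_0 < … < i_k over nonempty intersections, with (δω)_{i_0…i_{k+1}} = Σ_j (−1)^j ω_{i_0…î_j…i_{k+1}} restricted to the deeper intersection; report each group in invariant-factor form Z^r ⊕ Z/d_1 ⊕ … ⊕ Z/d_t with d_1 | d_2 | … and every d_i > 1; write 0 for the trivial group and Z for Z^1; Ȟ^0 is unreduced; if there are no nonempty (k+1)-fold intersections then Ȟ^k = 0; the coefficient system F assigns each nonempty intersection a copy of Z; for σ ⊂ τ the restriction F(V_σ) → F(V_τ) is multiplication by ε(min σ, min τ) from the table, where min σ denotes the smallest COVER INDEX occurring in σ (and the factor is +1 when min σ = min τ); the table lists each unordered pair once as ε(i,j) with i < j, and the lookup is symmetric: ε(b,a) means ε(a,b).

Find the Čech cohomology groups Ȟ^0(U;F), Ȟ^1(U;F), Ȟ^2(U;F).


Ȟ^0(U;F) ≅ Z, Ȟ^1(U;F) ≅ Z^2, Ȟ^2(U;F) ≅ 0

nerve simplices:
  V12={q3} V13={q4} V14={q6} V15={q1} V23={q2,q7} V45={q5,q8}
C dims 5,6; δ0: rk 4, SNF 1^4
degree 0: 5−4−0 = 1 → Ȟ^0 ≅ Z
degree 1: 6−0−4 = 2 → Ȟ^1 ≅ Z^2
degree 2: 0−0−0 = 0 → Ȟ^2 ≅ 0


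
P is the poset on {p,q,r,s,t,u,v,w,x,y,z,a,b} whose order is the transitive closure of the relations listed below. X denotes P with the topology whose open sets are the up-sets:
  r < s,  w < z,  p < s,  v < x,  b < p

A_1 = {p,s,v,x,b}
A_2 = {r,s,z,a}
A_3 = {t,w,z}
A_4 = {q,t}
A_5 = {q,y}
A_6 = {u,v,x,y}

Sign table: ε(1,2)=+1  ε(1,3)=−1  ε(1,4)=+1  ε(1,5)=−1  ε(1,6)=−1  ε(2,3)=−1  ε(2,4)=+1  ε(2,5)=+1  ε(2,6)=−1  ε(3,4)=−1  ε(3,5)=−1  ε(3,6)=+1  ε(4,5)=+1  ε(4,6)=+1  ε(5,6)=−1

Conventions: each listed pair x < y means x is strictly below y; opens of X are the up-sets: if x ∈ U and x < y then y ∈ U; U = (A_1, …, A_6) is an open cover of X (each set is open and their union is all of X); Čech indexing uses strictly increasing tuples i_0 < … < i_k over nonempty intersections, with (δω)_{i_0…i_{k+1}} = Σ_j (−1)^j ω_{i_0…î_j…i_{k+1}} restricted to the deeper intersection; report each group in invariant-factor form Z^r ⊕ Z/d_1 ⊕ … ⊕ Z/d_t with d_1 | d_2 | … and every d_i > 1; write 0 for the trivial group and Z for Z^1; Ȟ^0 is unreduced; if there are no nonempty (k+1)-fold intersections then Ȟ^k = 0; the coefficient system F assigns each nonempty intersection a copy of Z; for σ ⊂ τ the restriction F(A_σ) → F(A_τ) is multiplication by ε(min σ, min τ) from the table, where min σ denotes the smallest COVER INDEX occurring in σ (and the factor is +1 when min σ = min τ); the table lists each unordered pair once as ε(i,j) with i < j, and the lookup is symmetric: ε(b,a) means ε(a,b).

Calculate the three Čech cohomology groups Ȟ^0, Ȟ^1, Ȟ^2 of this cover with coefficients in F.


Ȟ^0(U;F) ≅ Z, Ȟ^1(U;F) ≅ Z, Ȟ^2(U;F) ≅ 0

nonempty intersections:
  A12={s} A16={v,x} A23={z} A34={t} A45={q} A56={y}
C dims 6,6; δ0: rk 5, SNF 1^5
Ȟ^0: (6−5)−0=1 ⇒ Z
Ȟ^1: (6−0)−5=1 ⇒ Z
Ȟ^2: (0−0)−0=0 ⇒ 0


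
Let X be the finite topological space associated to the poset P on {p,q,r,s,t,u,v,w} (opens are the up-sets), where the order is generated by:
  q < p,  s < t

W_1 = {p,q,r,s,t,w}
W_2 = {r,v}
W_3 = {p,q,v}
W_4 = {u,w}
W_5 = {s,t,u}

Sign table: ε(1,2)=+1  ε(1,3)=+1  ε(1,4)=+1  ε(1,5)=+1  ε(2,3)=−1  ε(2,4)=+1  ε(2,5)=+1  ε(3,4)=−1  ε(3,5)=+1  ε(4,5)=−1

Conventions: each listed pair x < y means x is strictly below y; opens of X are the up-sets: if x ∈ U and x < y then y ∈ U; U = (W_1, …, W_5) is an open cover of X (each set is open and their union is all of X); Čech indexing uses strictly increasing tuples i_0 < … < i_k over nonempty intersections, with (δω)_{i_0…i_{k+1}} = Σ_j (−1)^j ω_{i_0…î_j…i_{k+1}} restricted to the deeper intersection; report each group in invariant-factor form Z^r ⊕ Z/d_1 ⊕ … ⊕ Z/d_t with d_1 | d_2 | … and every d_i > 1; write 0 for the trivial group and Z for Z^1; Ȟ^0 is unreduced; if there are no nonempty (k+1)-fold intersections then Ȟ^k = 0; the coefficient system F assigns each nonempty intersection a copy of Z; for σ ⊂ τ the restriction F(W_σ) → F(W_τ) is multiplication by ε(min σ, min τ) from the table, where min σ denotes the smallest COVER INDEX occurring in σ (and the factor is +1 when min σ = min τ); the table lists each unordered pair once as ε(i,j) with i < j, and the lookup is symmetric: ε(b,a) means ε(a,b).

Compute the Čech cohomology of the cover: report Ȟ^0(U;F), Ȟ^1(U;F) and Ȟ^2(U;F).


Ȟ^0(U;F) ≅ 0,  Ȟ^1(U;F) ≅ Z ⊕ Z/2,  Ȟ^2(U;F) ≅ 0

intersection data:
  W12={r} W13={p,q} W14={w} W15={s,t} W23={v} W45={u}
C dims 5,6; δ0: rk 5, SNF 1^4·2
Ȟ^0 = (5 − 5) − 0 = 0, so Ȟ^0 ≅ 0
Ȟ^1 = (6 − 0) − 5 = 1 plus torsion [2], so Ȟ^1 ≅ Z ⊕ Z/2
Ȟ^2 = (0 − 0) − 0 = 0, so Ȟ^2 ≅ 0


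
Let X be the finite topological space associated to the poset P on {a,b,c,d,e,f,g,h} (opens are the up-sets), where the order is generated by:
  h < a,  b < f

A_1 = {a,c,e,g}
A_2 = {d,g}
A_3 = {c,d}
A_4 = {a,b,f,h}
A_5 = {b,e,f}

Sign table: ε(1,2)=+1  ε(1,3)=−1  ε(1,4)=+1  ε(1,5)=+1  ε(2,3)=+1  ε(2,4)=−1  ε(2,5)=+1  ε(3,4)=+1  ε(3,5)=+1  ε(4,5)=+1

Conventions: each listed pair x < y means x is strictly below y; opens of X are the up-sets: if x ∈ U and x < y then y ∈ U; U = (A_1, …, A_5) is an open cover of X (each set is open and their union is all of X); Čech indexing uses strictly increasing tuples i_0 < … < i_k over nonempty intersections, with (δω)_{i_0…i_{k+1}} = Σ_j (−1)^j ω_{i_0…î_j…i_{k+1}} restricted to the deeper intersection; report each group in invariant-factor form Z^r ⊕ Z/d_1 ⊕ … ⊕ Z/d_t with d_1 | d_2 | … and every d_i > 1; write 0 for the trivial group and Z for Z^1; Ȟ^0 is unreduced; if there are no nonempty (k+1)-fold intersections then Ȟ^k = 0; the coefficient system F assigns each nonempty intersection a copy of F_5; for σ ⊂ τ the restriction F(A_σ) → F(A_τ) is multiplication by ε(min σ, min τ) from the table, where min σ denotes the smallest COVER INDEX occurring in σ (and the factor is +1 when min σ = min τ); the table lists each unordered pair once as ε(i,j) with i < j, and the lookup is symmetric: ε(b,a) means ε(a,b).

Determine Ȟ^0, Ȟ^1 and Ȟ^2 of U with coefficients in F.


cover nerve:
  A12={g} A13={c} A14={a} A15={e} A23={d} A45={b,f}
C dims 5,6; δ0: rk_F5 5
Ȟ^0: (5−5)−0=0 ⇒ 0
Ȟ^1: (6−0)−5=1 ⇒ Z/5
Ȟ^2: (0−0)−0=0 ⇒ 0

Ȟ^0 = 0, Ȟ^1 = Z/5, Ȟ^2 = 0


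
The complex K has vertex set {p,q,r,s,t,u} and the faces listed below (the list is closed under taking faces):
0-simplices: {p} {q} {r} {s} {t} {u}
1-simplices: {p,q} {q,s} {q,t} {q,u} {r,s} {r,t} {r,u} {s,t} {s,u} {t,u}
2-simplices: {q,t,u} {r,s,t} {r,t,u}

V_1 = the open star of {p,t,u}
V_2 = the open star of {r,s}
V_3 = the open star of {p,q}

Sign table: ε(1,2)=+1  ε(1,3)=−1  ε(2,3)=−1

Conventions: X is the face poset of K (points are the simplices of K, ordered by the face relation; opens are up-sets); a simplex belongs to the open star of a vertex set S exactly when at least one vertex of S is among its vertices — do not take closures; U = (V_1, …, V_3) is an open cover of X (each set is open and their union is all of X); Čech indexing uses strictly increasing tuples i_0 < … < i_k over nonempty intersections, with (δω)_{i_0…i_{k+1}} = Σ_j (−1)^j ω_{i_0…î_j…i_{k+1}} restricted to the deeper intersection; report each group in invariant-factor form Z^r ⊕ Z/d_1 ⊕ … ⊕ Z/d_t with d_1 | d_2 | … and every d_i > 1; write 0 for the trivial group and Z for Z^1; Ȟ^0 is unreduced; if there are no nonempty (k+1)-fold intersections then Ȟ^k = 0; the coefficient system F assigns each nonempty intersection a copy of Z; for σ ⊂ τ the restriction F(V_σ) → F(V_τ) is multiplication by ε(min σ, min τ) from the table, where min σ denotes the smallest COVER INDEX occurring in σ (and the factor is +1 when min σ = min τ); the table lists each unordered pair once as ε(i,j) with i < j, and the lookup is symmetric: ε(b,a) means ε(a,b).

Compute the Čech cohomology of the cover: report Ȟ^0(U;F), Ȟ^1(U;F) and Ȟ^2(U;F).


Ȟ^0 ≅ Z, Ȟ^1 ≅ Z and Ȟ^2 ≅ 0

nerve simplices:
  V1={{p},{t},{u},{p,q},{q,t},{q,u},{r,t},{r,u},{s,t},{s,u},{t,u},{q,t,u},{r,s,t},{r,t,u}} V2={{r},{s},{q,s},{r,s},{r,t},{r,u},{s,t},{s,u},{r,s,t},{r,t,u}} V3={{p},{q},{p,q},{q,s},{q,t},{q,u},{q,t,u}}
  V12={{r,t},{r,u},{s,t},{s,u},{r,s,t},{r,t,u}} V13={{p},{p,q},{q,t},{q,u},{q,t,u}} V23={{q,s}}
C dims 3,3; δ0: rk 2, SNF 1^2
degree 0: 3−2−0 = 1 → Ȟ^0 ≅ Z
degree 1: 3−0−2 = 1 → Ȟ^1 ≅ Z
degree 2: 0−0−0 = 0 → Ȟ^2 ≅ 0
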